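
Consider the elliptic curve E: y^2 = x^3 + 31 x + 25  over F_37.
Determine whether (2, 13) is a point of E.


Check whether y^2 = x^3 + 31 x + 25 (mod 37) for (x, y) = (2, 13).
LHS: y^2 = 13^2 mod 37 = 21
RHS: x^3 + 31 x + 25 = 2^3 + 31*2 + 25 mod 37 = 21
LHS = RHS

Yes, on the curve


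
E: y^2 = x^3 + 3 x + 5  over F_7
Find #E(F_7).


For each x in F_7, count y with y^2 = x^3 + 3 x + 5 mod 7:
  x = 1: RHS = 2, y in [3, 4]  -> 2 point(s)
  x = 4: RHS = 4, y in [2, 5]  -> 2 point(s)
  x = 6: RHS = 1, y in [1, 6]  -> 2 point(s)
Affine points: 6. Add the point at infinity: total = 7.

#E(F_7) = 7


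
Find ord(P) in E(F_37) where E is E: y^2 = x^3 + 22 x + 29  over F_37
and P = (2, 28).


Compute successive multiples of P until we hit O:
  1P = (2, 28)
  2P = (32, 4)
  3P = (14, 26)
  4P = (20, 12)
  5P = (3, 14)
  6P = (6, 28)
  7P = (29, 9)
  8P = (27, 17)
  ... (continuing to 46P)
  46P = O

ord(P) = 46


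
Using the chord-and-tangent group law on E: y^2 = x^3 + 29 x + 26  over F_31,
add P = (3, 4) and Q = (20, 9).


P != Q, so use the chord formula.
s = (y2 - y1) / (x2 - x1) = (5) / (17) mod 31 = 24
x3 = s^2 - x1 - x2 mod 31 = 24^2 - 3 - 20 = 26
y3 = s (x1 - x3) - y1 mod 31 = 24 * (3 - 26) - 4 = 2

P + Q = (26, 2)


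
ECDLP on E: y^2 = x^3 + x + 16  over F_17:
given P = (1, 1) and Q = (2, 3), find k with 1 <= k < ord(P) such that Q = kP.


Enumerate multiples of P until we hit Q = (2, 3):
  1P = (1, 1)
  2P = (2, 14)
  3P = (13, 13)
  4P = (4, 13)
  5P = (11, 10)
  6P = (7, 14)
  7P = (0, 4)
  8P = (8, 3)
  9P = (6, 0)
  10P = (8, 14)
  11P = (0, 13)
  12P = (7, 3)
  13P = (11, 7)
  14P = (4, 4)
  15P = (13, 4)
  16P = (2, 3)
Match found at i = 16.

k = 16


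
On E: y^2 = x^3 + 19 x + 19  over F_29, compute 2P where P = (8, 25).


Doubling: s = (3 x1^2 + a) / (2 y1)
s = (3*8^2 + 19) / (2*25) mod 29 = 28
x3 = s^2 - 2 x1 mod 29 = 28^2 - 2*8 = 14
y3 = s (x1 - x3) - y1 mod 29 = 28 * (8 - 14) - 25 = 10

2P = (14, 10)


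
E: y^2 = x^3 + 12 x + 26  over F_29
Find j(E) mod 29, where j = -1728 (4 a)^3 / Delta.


Delta = -16(4 a^3 + 27 b^2) mod 29 = 12
-1728 * (4 a)^3 = -1728 * (4*12)^3 mod 29 = 6
j = 6 * 12^(-1) mod 29 = 15

j = 15 (mod 29)


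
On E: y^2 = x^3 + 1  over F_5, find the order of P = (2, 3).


Compute successive multiples of P until we hit O:
  1P = (2, 3)
  2P = (0, 1)
  3P = (4, 0)
  4P = (0, 4)
  5P = (2, 2)
  6P = O

ord(P) = 6


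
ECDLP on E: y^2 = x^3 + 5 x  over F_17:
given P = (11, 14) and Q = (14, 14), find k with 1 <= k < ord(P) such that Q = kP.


Enumerate multiples of P until we hit Q = (14, 14):
  1P = (11, 14)
  2P = (13, 1)
  3P = (14, 14)
Match found at i = 3.

k = 3


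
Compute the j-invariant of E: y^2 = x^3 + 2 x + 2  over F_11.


Delta = -16(4 a^3 + 27 b^2) mod 11 = 4
-1728 * (4 a)^3 = -1728 * (4*2)^3 mod 11 = 5
j = 5 * 4^(-1) mod 11 = 4

j = 4 (mod 11)


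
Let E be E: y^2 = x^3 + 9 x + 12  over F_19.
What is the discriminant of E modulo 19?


4 a^3 + 27 b^2 = 4*9^3 + 27*12^2 = 2916 + 3888 = 6804
Delta = -16 * (6804) = -108864
Delta mod 19 = 6

Delta = 6 (mod 19)


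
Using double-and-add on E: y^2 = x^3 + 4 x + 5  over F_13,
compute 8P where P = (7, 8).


k = 8 = 1000_2 (binary, LSB first: 0001)
Double-and-add from P = (7, 8):
  bit 0 = 0: acc unchanged = O
  bit 1 = 0: acc unchanged = O
  bit 2 = 0: acc unchanged = O
  bit 3 = 1: acc = O + (9, 9) = (9, 9)

8P = (9, 9)


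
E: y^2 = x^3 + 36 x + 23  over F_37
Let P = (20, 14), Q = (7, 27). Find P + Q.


P != Q, so use the chord formula.
s = (y2 - y1) / (x2 - x1) = (13) / (24) mod 37 = 36
x3 = s^2 - x1 - x2 mod 37 = 36^2 - 20 - 7 = 11
y3 = s (x1 - x3) - y1 mod 37 = 36 * (20 - 11) - 14 = 14

P + Q = (11, 14)


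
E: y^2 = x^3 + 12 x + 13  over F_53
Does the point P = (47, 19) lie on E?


Check whether y^2 = x^3 + 12 x + 13 (mod 53) for (x, y) = (47, 19).
LHS: y^2 = 19^2 mod 53 = 43
RHS: x^3 + 12 x + 13 = 47^3 + 12*47 + 13 mod 53 = 43
LHS = RHS

Yes, on the curve


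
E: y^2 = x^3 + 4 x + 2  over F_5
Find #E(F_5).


For each x in F_5, count y with y^2 = x^3 + 4 x + 2 mod 5:
  x = 3: RHS = 1, y in [1, 4]  -> 2 point(s)
Affine points: 2. Add the point at infinity: total = 3.

#E(F_5) = 3


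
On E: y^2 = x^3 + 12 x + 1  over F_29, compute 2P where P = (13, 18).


Doubling: s = (3 x1^2 + a) / (2 y1)
s = (3*13^2 + 12) / (2*18) mod 29 = 12
x3 = s^2 - 2 x1 mod 29 = 12^2 - 2*13 = 2
y3 = s (x1 - x3) - y1 mod 29 = 12 * (13 - 2) - 18 = 27

2P = (2, 27)


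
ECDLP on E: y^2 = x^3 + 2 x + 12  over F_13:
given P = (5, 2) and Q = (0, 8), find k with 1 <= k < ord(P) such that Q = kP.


Enumerate multiples of P until we hit Q = (0, 8):
  1P = (5, 2)
  2P = (12, 3)
  3P = (0, 8)
Match found at i = 3.

k = 3


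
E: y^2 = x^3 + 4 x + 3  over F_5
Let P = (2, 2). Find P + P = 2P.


Doubling: s = (3 x1^2 + a) / (2 y1)
s = (3*2^2 + 4) / (2*2) mod 5 = 4
x3 = s^2 - 2 x1 mod 5 = 4^2 - 2*2 = 2
y3 = s (x1 - x3) - y1 mod 5 = 4 * (2 - 2) - 2 = 3

2P = (2, 3)


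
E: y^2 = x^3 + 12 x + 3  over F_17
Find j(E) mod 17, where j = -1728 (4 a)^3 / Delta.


Delta = -16(4 a^3 + 27 b^2) mod 17 = 15
-1728 * (4 a)^3 = -1728 * (4*12)^3 mod 17 = 8
j = 8 * 15^(-1) mod 17 = 13

j = 13 (mod 17)


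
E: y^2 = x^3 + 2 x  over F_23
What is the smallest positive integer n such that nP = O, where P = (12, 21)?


Compute successive multiples of P until we hit O:
  1P = (12, 21)
  2P = (1, 16)
  3P = (18, 16)
  4P = (2, 9)
  5P = (4, 7)
  6P = (0, 0)
  7P = (4, 16)
  8P = (2, 14)
  ... (continuing to 12P)
  12P = O

ord(P) = 12


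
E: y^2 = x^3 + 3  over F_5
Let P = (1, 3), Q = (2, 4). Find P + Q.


P != Q, so use the chord formula.
s = (y2 - y1) / (x2 - x1) = (1) / (1) mod 5 = 1
x3 = s^2 - x1 - x2 mod 5 = 1^2 - 1 - 2 = 3
y3 = s (x1 - x3) - y1 mod 5 = 1 * (1 - 3) - 3 = 0

P + Q = (3, 0)


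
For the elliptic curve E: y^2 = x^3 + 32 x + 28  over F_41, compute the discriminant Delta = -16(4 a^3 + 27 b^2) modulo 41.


4 a^3 + 27 b^2 = 4*32^3 + 27*28^2 = 131072 + 21168 = 152240
Delta = -16 * (152240) = -2435840
Delta mod 41 = 11

Delta = 11 (mod 41)


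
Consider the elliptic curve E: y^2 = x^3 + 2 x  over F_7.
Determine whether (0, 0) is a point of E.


Check whether y^2 = x^3 + 2 x + 0 (mod 7) for (x, y) = (0, 0).
LHS: y^2 = 0^2 mod 7 = 0
RHS: x^3 + 2 x + 0 = 0^3 + 2*0 + 0 mod 7 = 0
LHS = RHS

Yes, on the curve


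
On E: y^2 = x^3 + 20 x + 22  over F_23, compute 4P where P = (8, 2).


k = 4 = 100_2 (binary, LSB first: 001)
Double-and-add from P = (8, 2):
  bit 0 = 0: acc unchanged = O
  bit 1 = 0: acc unchanged = O
  bit 2 = 1: acc = O + (11, 3) = (11, 3)

4P = (11, 3)


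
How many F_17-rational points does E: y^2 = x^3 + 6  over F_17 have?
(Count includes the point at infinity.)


For each x in F_17, count y with y^2 = x^3 + 0 x + 6 mod 17:
  x = 3: RHS = 16, y in [4, 13]  -> 2 point(s)
  x = 4: RHS = 2, y in [6, 11]  -> 2 point(s)
  x = 6: RHS = 1, y in [1, 16]  -> 2 point(s)
  x = 7: RHS = 9, y in [3, 14]  -> 2 point(s)
  x = 8: RHS = 8, y in [5, 12]  -> 2 point(s)
  x = 9: RHS = 4, y in [2, 15]  -> 2 point(s)
  x = 12: RHS = 0, y in [0]  -> 1 point(s)
  x = 14: RHS = 13, y in [8, 9]  -> 2 point(s)
  x = 15: RHS = 15, y in [7, 10]  -> 2 point(s)
Affine points: 17. Add the point at infinity: total = 18.

#E(F_17) = 18


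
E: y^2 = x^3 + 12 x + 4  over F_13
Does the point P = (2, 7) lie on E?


Check whether y^2 = x^3 + 12 x + 4 (mod 13) for (x, y) = (2, 7).
LHS: y^2 = 7^2 mod 13 = 10
RHS: x^3 + 12 x + 4 = 2^3 + 12*2 + 4 mod 13 = 10
LHS = RHS

Yes, on the curve


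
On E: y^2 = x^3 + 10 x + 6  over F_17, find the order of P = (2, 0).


Compute successive multiples of P until we hit O:
  1P = (2, 0)
  2P = O

ord(P) = 2


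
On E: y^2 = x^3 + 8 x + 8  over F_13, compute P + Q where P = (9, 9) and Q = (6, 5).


P != Q, so use the chord formula.
s = (y2 - y1) / (x2 - x1) = (9) / (10) mod 13 = 10
x3 = s^2 - x1 - x2 mod 13 = 10^2 - 9 - 6 = 7
y3 = s (x1 - x3) - y1 mod 13 = 10 * (9 - 7) - 9 = 11

P + Q = (7, 11)


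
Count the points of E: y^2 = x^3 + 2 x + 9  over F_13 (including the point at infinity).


For each x in F_13, count y with y^2 = x^3 + 2 x + 9 mod 13:
  x = 0: RHS = 9, y in [3, 10]  -> 2 point(s)
  x = 1: RHS = 12, y in [5, 8]  -> 2 point(s)
  x = 3: RHS = 3, y in [4, 9]  -> 2 point(s)
  x = 4: RHS = 3, y in [4, 9]  -> 2 point(s)
  x = 5: RHS = 1, y in [1, 12]  -> 2 point(s)
  x = 6: RHS = 3, y in [4, 9]  -> 2 point(s)
  x = 8: RHS = 4, y in [2, 11]  -> 2 point(s)
  x = 11: RHS = 10, y in [6, 7]  -> 2 point(s)
Affine points: 16. Add the point at infinity: total = 17.

#E(F_13) = 17


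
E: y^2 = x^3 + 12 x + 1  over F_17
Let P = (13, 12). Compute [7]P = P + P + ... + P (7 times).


k = 7 = 111_2 (binary, LSB first: 111)
Double-and-add from P = (13, 12):
  bit 0 = 1: acc = O + (13, 12) = (13, 12)
  bit 1 = 1: acc = (13, 12) + (10, 4) = (3, 9)
  bit 2 = 1: acc = (3, 9) + (5, 4) = (11, 11)

7P = (11, 11)


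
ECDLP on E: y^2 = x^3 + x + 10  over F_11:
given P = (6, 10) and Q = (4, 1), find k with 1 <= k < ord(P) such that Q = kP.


Enumerate multiples of P until we hit Q = (4, 1):
  1P = (6, 10)
  2P = (2, 3)
  3P = (4, 10)
  4P = (1, 1)
  5P = (9, 0)
  6P = (1, 10)
  7P = (4, 1)
Match found at i = 7.

k = 7


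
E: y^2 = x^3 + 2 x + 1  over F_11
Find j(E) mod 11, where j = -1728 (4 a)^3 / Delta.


Delta = -16(4 a^3 + 27 b^2) mod 11 = 2
-1728 * (4 a)^3 = -1728 * (4*2)^3 mod 11 = 5
j = 5 * 2^(-1) mod 11 = 8

j = 8 (mod 11)


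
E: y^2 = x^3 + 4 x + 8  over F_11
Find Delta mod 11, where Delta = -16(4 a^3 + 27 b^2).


4 a^3 + 27 b^2 = 4*4^3 + 27*8^2 = 256 + 1728 = 1984
Delta = -16 * (1984) = -31744
Delta mod 11 = 2

Delta = 2 (mod 11)


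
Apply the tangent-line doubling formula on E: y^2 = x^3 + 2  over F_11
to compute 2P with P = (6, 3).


Doubling: s = (3 x1^2 + a) / (2 y1)
s = (3*6^2 + 0) / (2*3) mod 11 = 7
x3 = s^2 - 2 x1 mod 11 = 7^2 - 2*6 = 4
y3 = s (x1 - x3) - y1 mod 11 = 7 * (6 - 4) - 3 = 0

2P = (4, 0)


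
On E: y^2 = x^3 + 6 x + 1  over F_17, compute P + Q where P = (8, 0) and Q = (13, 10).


P != Q, so use the chord formula.
s = (y2 - y1) / (x2 - x1) = (10) / (5) mod 17 = 2
x3 = s^2 - x1 - x2 mod 17 = 2^2 - 8 - 13 = 0
y3 = s (x1 - x3) - y1 mod 17 = 2 * (8 - 0) - 0 = 16

P + Q = (0, 16)


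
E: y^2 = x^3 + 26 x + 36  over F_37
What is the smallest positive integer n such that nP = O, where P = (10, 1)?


Compute successive multiples of P until we hit O:
  1P = (10, 1)
  2P = (20, 34)
  3P = (19, 10)
  4P = (9, 0)
  5P = (19, 27)
  6P = (20, 3)
  7P = (10, 36)
  8P = O

ord(P) = 8


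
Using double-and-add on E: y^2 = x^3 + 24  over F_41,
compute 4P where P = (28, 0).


k = 4 = 100_2 (binary, LSB first: 001)
Double-and-add from P = (28, 0):
  bit 0 = 0: acc unchanged = O
  bit 1 = 0: acc unchanged = O
  bit 2 = 1: acc = O + O = O

4P = O


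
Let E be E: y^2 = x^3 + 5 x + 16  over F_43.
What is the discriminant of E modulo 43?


4 a^3 + 27 b^2 = 4*5^3 + 27*16^2 = 500 + 6912 = 7412
Delta = -16 * (7412) = -118592
Delta mod 43 = 2

Delta = 2 (mod 43)


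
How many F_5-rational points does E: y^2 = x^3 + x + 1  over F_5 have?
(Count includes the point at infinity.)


For each x in F_5, count y with y^2 = x^3 + 1 x + 1 mod 5:
  x = 0: RHS = 1, y in [1, 4]  -> 2 point(s)
  x = 2: RHS = 1, y in [1, 4]  -> 2 point(s)
  x = 3: RHS = 1, y in [1, 4]  -> 2 point(s)
  x = 4: RHS = 4, y in [2, 3]  -> 2 point(s)
Affine points: 8. Add the point at infinity: total = 9.

#E(F_5) = 9


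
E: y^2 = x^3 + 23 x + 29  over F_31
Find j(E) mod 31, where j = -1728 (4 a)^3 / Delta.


Delta = -16(4 a^3 + 27 b^2) mod 31 = 9
-1728 * (4 a)^3 = -1728 * (4*23)^3 mod 31 = 23
j = 23 * 9^(-1) mod 31 = 6

j = 6 (mod 31)


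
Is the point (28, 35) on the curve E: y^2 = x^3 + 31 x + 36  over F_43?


Check whether y^2 = x^3 + 31 x + 36 (mod 43) for (x, y) = (28, 35).
LHS: y^2 = 35^2 mod 43 = 21
RHS: x^3 + 31 x + 36 = 28^3 + 31*28 + 36 mod 43 = 23
LHS != RHS

No, not on the curve


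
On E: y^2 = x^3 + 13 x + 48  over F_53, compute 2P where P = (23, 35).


Doubling: s = (3 x1^2 + a) / (2 y1)
s = (3*23^2 + 13) / (2*35) mod 53 = 38
x3 = s^2 - 2 x1 mod 53 = 38^2 - 2*23 = 20
y3 = s (x1 - x3) - y1 mod 53 = 38 * (23 - 20) - 35 = 26

2P = (20, 26)


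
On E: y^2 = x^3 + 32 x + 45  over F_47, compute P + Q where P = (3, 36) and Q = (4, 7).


P != Q, so use the chord formula.
s = (y2 - y1) / (x2 - x1) = (18) / (1) mod 47 = 18
x3 = s^2 - x1 - x2 mod 47 = 18^2 - 3 - 4 = 35
y3 = s (x1 - x3) - y1 mod 47 = 18 * (3 - 35) - 36 = 46

P + Q = (35, 46)


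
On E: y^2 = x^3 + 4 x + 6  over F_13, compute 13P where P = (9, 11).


k = 13 = 1101_2 (binary, LSB first: 1011)
Double-and-add from P = (9, 11):
  bit 0 = 1: acc = O + (9, 11) = (9, 11)
  bit 1 = 0: acc unchanged = (9, 11)
  bit 2 = 1: acc = (9, 11) + (6, 5) = (2, 3)
  bit 3 = 1: acc = (2, 3) + (11, 4) = (9, 2)

13P = (9, 2)


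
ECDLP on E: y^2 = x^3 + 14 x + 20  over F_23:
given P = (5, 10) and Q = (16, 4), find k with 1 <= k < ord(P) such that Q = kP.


Enumerate multiples of P until we hit Q = (16, 4):
  1P = (5, 10)
  2P = (14, 4)
  3P = (7, 22)
  4P = (1, 14)
  5P = (18, 3)
  6P = (9, 1)
  7P = (4, 5)
  8P = (16, 4)
Match found at i = 8.

k = 8


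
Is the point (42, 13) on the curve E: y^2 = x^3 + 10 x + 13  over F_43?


Check whether y^2 = x^3 + 10 x + 13 (mod 43) for (x, y) = (42, 13).
LHS: y^2 = 13^2 mod 43 = 40
RHS: x^3 + 10 x + 13 = 42^3 + 10*42 + 13 mod 43 = 2
LHS != RHS

No, not on the curve


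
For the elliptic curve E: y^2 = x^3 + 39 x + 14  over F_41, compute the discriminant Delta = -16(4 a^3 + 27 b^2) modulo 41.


4 a^3 + 27 b^2 = 4*39^3 + 27*14^2 = 237276 + 5292 = 242568
Delta = -16 * (242568) = -3881088
Delta mod 41 = 13

Delta = 13 (mod 41)


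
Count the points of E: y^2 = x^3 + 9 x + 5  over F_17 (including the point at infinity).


For each x in F_17, count y with y^2 = x^3 + 9 x + 5 mod 17:
  x = 1: RHS = 15, y in [7, 10]  -> 2 point(s)
  x = 3: RHS = 8, y in [5, 12]  -> 2 point(s)
  x = 9: RHS = 16, y in [4, 13]  -> 2 point(s)
  x = 14: RHS = 2, y in [6, 11]  -> 2 point(s)
  x = 15: RHS = 13, y in [8, 9]  -> 2 point(s)
Affine points: 10. Add the point at infinity: total = 11.

#E(F_17) = 11


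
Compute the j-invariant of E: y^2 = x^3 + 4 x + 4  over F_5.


Delta = -16(4 a^3 + 27 b^2) mod 5 = 2
-1728 * (4 a)^3 = -1728 * (4*4)^3 mod 5 = 2
j = 2 * 2^(-1) mod 5 = 1

j = 1 (mod 5)


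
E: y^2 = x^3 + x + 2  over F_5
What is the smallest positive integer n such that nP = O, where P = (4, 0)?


Compute successive multiples of P until we hit O:
  1P = (4, 0)
  2P = O

ord(P) = 2


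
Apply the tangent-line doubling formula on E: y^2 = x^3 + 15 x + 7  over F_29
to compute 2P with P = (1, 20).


Doubling: s = (3 x1^2 + a) / (2 y1)
s = (3*1^2 + 15) / (2*20) mod 29 = 28
x3 = s^2 - 2 x1 mod 29 = 28^2 - 2*1 = 28
y3 = s (x1 - x3) - y1 mod 29 = 28 * (1 - 28) - 20 = 7

2P = (28, 7)


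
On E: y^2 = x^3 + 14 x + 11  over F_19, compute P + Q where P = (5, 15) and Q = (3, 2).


P != Q, so use the chord formula.
s = (y2 - y1) / (x2 - x1) = (6) / (17) mod 19 = 16
x3 = s^2 - x1 - x2 mod 19 = 16^2 - 5 - 3 = 1
y3 = s (x1 - x3) - y1 mod 19 = 16 * (5 - 1) - 15 = 11

P + Q = (1, 11)


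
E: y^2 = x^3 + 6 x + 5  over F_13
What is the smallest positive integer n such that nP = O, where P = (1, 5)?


Compute successive multiples of P until we hit O:
  1P = (1, 5)
  2P = (7, 0)
  3P = (1, 8)
  4P = O

ord(P) = 4


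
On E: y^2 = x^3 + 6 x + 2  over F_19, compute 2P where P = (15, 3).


Doubling: s = (3 x1^2 + a) / (2 y1)
s = (3*15^2 + 6) / (2*3) mod 19 = 9
x3 = s^2 - 2 x1 mod 19 = 9^2 - 2*15 = 13
y3 = s (x1 - x3) - y1 mod 19 = 9 * (15 - 13) - 3 = 15

2P = (13, 15)


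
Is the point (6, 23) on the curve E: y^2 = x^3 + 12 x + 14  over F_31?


Check whether y^2 = x^3 + 12 x + 14 (mod 31) for (x, y) = (6, 23).
LHS: y^2 = 23^2 mod 31 = 2
RHS: x^3 + 12 x + 14 = 6^3 + 12*6 + 14 mod 31 = 23
LHS != RHS

No, not on the curve


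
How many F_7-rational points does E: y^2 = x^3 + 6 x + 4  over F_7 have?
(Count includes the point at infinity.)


For each x in F_7, count y with y^2 = x^3 + 6 x + 4 mod 7:
  x = 0: RHS = 4, y in [2, 5]  -> 2 point(s)
  x = 1: RHS = 4, y in [2, 5]  -> 2 point(s)
  x = 3: RHS = 0, y in [0]  -> 1 point(s)
  x = 4: RHS = 1, y in [1, 6]  -> 2 point(s)
  x = 6: RHS = 4, y in [2, 5]  -> 2 point(s)
Affine points: 9. Add the point at infinity: total = 10.

#E(F_7) = 10


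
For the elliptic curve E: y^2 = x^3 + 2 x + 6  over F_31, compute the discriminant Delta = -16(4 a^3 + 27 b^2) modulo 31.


4 a^3 + 27 b^2 = 4*2^3 + 27*6^2 = 32 + 972 = 1004
Delta = -16 * (1004) = -16064
Delta mod 31 = 25

Delta = 25 (mod 31)


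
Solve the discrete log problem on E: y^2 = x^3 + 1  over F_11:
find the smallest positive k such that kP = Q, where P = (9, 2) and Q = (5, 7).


Enumerate multiples of P until we hit Q = (5, 7):
  1P = (9, 2)
  2P = (2, 8)
  3P = (5, 4)
  4P = (0, 10)
  5P = (7, 6)
  6P = (10, 0)
  7P = (7, 5)
  8P = (0, 1)
  9P = (5, 7)
Match found at i = 9.

k = 9


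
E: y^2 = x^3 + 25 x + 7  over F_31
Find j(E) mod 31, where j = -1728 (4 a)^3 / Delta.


Delta = -16(4 a^3 + 27 b^2) mod 31 = 3
-1728 * (4 a)^3 = -1728 * (4*25)^3 mod 31 = 16
j = 16 * 3^(-1) mod 31 = 26

j = 26 (mod 31)


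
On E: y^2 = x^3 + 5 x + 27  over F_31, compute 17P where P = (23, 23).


k = 17 = 10001_2 (binary, LSB first: 10001)
Double-and-add from P = (23, 23):
  bit 0 = 1: acc = O + (23, 23) = (23, 23)
  bit 1 = 0: acc unchanged = (23, 23)
  bit 2 = 0: acc unchanged = (23, 23)
  bit 3 = 0: acc unchanged = (23, 23)
  bit 4 = 1: acc = (23, 23) + (18, 20) = (4, 7)

17P = (4, 7)


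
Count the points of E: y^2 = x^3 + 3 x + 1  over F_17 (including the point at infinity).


For each x in F_17, count y with y^2 = x^3 + 3 x + 1 mod 17:
  x = 0: RHS = 1, y in [1, 16]  -> 2 point(s)
  x = 2: RHS = 15, y in [7, 10]  -> 2 point(s)
  x = 4: RHS = 9, y in [3, 14]  -> 2 point(s)
  x = 7: RHS = 8, y in [5, 12]  -> 2 point(s)
  x = 9: RHS = 9, y in [3, 14]  -> 2 point(s)
  x = 14: RHS = 16, y in [4, 13]  -> 2 point(s)
  x = 15: RHS = 4, y in [2, 15]  -> 2 point(s)
Affine points: 14. Add the point at infinity: total = 15.

#E(F_17) = 15


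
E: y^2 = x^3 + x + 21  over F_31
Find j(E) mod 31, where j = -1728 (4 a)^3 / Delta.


Delta = -16(4 a^3 + 27 b^2) mod 31 = 12
-1728 * (4 a)^3 = -1728 * (4*1)^3 mod 31 = 16
j = 16 * 12^(-1) mod 31 = 22

j = 22 (mod 31)


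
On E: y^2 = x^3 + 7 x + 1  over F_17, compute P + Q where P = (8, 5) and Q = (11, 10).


P != Q, so use the chord formula.
s = (y2 - y1) / (x2 - x1) = (5) / (3) mod 17 = 13
x3 = s^2 - x1 - x2 mod 17 = 13^2 - 8 - 11 = 14
y3 = s (x1 - x3) - y1 mod 17 = 13 * (8 - 14) - 5 = 2

P + Q = (14, 2)


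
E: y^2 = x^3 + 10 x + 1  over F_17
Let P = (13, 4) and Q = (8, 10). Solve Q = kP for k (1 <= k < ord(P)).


Enumerate multiples of P until we hit Q = (8, 10):
  1P = (13, 4)
  2P = (0, 1)
  3P = (12, 8)
  4P = (8, 10)
Match found at i = 4.

k = 4


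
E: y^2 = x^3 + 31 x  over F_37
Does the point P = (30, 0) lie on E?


Check whether y^2 = x^3 + 31 x + 0 (mod 37) for (x, y) = (30, 0).
LHS: y^2 = 0^2 mod 37 = 0
RHS: x^3 + 31 x + 0 = 30^3 + 31*30 + 0 mod 37 = 32
LHS != RHS

No, not on the curve


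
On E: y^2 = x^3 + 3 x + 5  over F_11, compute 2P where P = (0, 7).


Doubling: s = (3 x1^2 + a) / (2 y1)
s = (3*0^2 + 3) / (2*7) mod 11 = 1
x3 = s^2 - 2 x1 mod 11 = 1^2 - 2*0 = 1
y3 = s (x1 - x3) - y1 mod 11 = 1 * (0 - 1) - 7 = 3

2P = (1, 3)


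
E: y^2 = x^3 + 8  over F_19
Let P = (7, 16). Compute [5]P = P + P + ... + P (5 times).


k = 5 = 101_2 (binary, LSB first: 101)
Double-and-add from P = (7, 16):
  bit 0 = 1: acc = O + (7, 16) = (7, 16)
  bit 1 = 0: acc unchanged = (7, 16)
  bit 2 = 1: acc = (7, 16) + (3, 4) = (18, 8)

5P = (18, 8)


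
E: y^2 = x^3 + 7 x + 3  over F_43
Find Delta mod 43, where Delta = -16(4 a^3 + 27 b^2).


4 a^3 + 27 b^2 = 4*7^3 + 27*3^2 = 1372 + 243 = 1615
Delta = -16 * (1615) = -25840
Delta mod 43 = 3

Delta = 3 (mod 43)


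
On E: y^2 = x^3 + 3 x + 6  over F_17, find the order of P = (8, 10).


Compute successive multiples of P until we hit O:
  1P = (8, 10)
  2P = (10, 13)
  3P = (14, 15)
  4P = (16, 6)
  5P = (6, 6)
  6P = (7, 9)
  7P = (3, 12)
  8P = (15, 3)
  ... (continuing to 21P)
  21P = O

ord(P) = 21


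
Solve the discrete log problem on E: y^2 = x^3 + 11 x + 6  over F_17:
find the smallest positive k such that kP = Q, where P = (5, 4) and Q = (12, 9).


Enumerate multiples of P until we hit Q = (12, 9):
  1P = (5, 4)
  2P = (11, 8)
  3P = (9, 16)
  4P = (12, 9)
Match found at i = 4.

k = 4


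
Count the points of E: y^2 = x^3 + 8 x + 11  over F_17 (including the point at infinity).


For each x in F_17, count y with y^2 = x^3 + 8 x + 11 mod 17:
  x = 2: RHS = 1, y in [1, 16]  -> 2 point(s)
  x = 7: RHS = 2, y in [6, 11]  -> 2 point(s)
  x = 8: RHS = 9, y in [3, 14]  -> 2 point(s)
  x = 9: RHS = 13, y in [8, 9]  -> 2 point(s)
  x = 11: RHS = 2, y in [6, 11]  -> 2 point(s)
  x = 12: RHS = 16, y in [4, 13]  -> 2 point(s)
  x = 13: RHS = 0, y in [0]  -> 1 point(s)
  x = 15: RHS = 4, y in [2, 15]  -> 2 point(s)
  x = 16: RHS = 2, y in [6, 11]  -> 2 point(s)
Affine points: 17. Add the point at infinity: total = 18.

#E(F_17) = 18


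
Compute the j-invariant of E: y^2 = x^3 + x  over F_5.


Delta = -16(4 a^3 + 27 b^2) mod 5 = 1
-1728 * (4 a)^3 = -1728 * (4*1)^3 mod 5 = 3
j = 3 * 1^(-1) mod 5 = 3

j = 3 (mod 5)


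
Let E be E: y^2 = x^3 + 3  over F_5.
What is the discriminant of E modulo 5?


4 a^3 + 27 b^2 = 4*0^3 + 27*3^2 = 0 + 243 = 243
Delta = -16 * (243) = -3888
Delta mod 5 = 2

Delta = 2 (mod 5)


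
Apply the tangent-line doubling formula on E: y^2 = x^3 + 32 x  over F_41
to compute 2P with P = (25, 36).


Doubling: s = (3 x1^2 + a) / (2 y1)
s = (3*25^2 + 32) / (2*36) mod 41 = 2
x3 = s^2 - 2 x1 mod 41 = 2^2 - 2*25 = 36
y3 = s (x1 - x3) - y1 mod 41 = 2 * (25 - 36) - 36 = 24

2P = (36, 24)


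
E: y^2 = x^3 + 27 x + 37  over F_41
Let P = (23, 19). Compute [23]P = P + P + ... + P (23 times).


k = 23 = 10111_2 (binary, LSB first: 11101)
Double-and-add from P = (23, 19):
  bit 0 = 1: acc = O + (23, 19) = (23, 19)
  bit 1 = 1: acc = (23, 19) + (20, 7) = (14, 17)
  bit 2 = 1: acc = (14, 17) + (0, 18) = (36, 8)
  bit 3 = 0: acc unchanged = (36, 8)
  bit 4 = 1: acc = (36, 8) + (22, 2) = (20, 34)

23P = (20, 34)


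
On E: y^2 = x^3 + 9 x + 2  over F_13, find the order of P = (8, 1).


Compute successive multiples of P until we hit O:
  1P = (8, 1)
  2P = (6, 5)
  3P = (3, 2)
  4P = (1, 8)
  5P = (5, 9)
  6P = (10, 0)
  7P = (5, 4)
  8P = (1, 5)
  ... (continuing to 12P)
  12P = O

ord(P) = 12


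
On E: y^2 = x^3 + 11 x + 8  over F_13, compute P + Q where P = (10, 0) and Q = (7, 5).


P != Q, so use the chord formula.
s = (y2 - y1) / (x2 - x1) = (5) / (10) mod 13 = 7
x3 = s^2 - x1 - x2 mod 13 = 7^2 - 10 - 7 = 6
y3 = s (x1 - x3) - y1 mod 13 = 7 * (10 - 6) - 0 = 2

P + Q = (6, 2)


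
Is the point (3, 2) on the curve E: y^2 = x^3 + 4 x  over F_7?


Check whether y^2 = x^3 + 4 x + 0 (mod 7) for (x, y) = (3, 2).
LHS: y^2 = 2^2 mod 7 = 4
RHS: x^3 + 4 x + 0 = 3^3 + 4*3 + 0 mod 7 = 4
LHS = RHS

Yes, on the curve


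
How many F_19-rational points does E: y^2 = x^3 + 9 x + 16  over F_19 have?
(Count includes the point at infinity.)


For each x in F_19, count y with y^2 = x^3 + 9 x + 16 mod 19:
  x = 0: RHS = 16, y in [4, 15]  -> 2 point(s)
  x = 1: RHS = 7, y in [8, 11]  -> 2 point(s)
  x = 2: RHS = 4, y in [2, 17]  -> 2 point(s)
  x = 6: RHS = 1, y in [1, 18]  -> 2 point(s)
  x = 7: RHS = 4, y in [2, 17]  -> 2 point(s)
  x = 8: RHS = 11, y in [7, 12]  -> 2 point(s)
  x = 9: RHS = 9, y in [3, 16]  -> 2 point(s)
  x = 10: RHS = 4, y in [2, 17]  -> 2 point(s)
  x = 12: RHS = 9, y in [3, 16]  -> 2 point(s)
  x = 14: RHS = 17, y in [6, 13]  -> 2 point(s)
  x = 15: RHS = 11, y in [7, 12]  -> 2 point(s)
  x = 16: RHS = 0, y in [0]  -> 1 point(s)
  x = 17: RHS = 9, y in [3, 16]  -> 2 point(s)
  x = 18: RHS = 6, y in [5, 14]  -> 2 point(s)
Affine points: 27. Add the point at infinity: total = 28.

#E(F_19) = 28


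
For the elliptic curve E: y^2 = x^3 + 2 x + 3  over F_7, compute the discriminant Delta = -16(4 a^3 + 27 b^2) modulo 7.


4 a^3 + 27 b^2 = 4*2^3 + 27*3^2 = 32 + 243 = 275
Delta = -16 * (275) = -4400
Delta mod 7 = 3

Delta = 3 (mod 7)


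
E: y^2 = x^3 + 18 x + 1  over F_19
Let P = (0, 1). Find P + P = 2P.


Doubling: s = (3 x1^2 + a) / (2 y1)
s = (3*0^2 + 18) / (2*1) mod 19 = 9
x3 = s^2 - 2 x1 mod 19 = 9^2 - 2*0 = 5
y3 = s (x1 - x3) - y1 mod 19 = 9 * (0 - 5) - 1 = 11

2P = (5, 11)


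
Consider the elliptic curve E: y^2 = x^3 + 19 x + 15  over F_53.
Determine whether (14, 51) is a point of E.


Check whether y^2 = x^3 + 19 x + 15 (mod 53) for (x, y) = (14, 51).
LHS: y^2 = 51^2 mod 53 = 4
RHS: x^3 + 19 x + 15 = 14^3 + 19*14 + 15 mod 53 = 4
LHS = RHS

Yes, on the curve


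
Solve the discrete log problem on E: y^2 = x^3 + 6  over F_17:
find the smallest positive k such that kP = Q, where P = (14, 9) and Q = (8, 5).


Enumerate multiples of P until we hit Q = (8, 5):
  1P = (14, 9)
  2P = (4, 6)
  3P = (3, 13)
  4P = (8, 12)
  5P = (8, 5)
Match found at i = 5.

k = 5


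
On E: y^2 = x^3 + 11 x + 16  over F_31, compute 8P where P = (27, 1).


k = 8 = 1000_2 (binary, LSB first: 0001)
Double-and-add from P = (27, 1):
  bit 0 = 0: acc unchanged = O
  bit 1 = 0: acc unchanged = O
  bit 2 = 0: acc unchanged = O
  bit 3 = 1: acc = O + (1, 20) = (1, 20)

8P = (1, 20)


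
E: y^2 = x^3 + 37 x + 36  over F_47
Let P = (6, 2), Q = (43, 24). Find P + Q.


P != Q, so use the chord formula.
s = (y2 - y1) / (x2 - x1) = (22) / (37) mod 47 = 26
x3 = s^2 - x1 - x2 mod 47 = 26^2 - 6 - 43 = 16
y3 = s (x1 - x3) - y1 mod 47 = 26 * (6 - 16) - 2 = 20

P + Q = (16, 20)


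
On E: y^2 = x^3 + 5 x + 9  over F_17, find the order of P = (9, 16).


Compute successive multiples of P until we hit O:
  1P = (9, 16)
  2P = (7, 8)
  3P = (0, 3)
  4P = (4, 12)
  5P = (6, 0)
  6P = (4, 5)
  7P = (0, 14)
  8P = (7, 9)
  ... (continuing to 10P)
  10P = O

ord(P) = 10


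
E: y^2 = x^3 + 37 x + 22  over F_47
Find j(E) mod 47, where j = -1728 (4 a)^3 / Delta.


Delta = -16(4 a^3 + 27 b^2) mod 47 = 1
-1728 * (4 a)^3 = -1728 * (4*37)^3 mod 47 = 13
j = 13 * 1^(-1) mod 47 = 13

j = 13 (mod 47)


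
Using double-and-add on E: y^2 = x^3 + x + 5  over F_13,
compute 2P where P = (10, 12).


k = 2 = 10_2 (binary, LSB first: 01)
Double-and-add from P = (10, 12):
  bit 0 = 0: acc unchanged = O
  bit 1 = 1: acc = O + (7, 11) = (7, 11)

2P = (7, 11)


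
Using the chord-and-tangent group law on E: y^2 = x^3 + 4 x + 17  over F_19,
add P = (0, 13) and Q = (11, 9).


P != Q, so use the chord formula.
s = (y2 - y1) / (x2 - x1) = (15) / (11) mod 19 = 10
x3 = s^2 - x1 - x2 mod 19 = 10^2 - 0 - 11 = 13
y3 = s (x1 - x3) - y1 mod 19 = 10 * (0 - 13) - 13 = 9

P + Q = (13, 9)


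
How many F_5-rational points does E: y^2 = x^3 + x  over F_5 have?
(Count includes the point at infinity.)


For each x in F_5, count y with y^2 = x^3 + 1 x + 0 mod 5:
  x = 0: RHS = 0, y in [0]  -> 1 point(s)
  x = 2: RHS = 0, y in [0]  -> 1 point(s)
  x = 3: RHS = 0, y in [0]  -> 1 point(s)
Affine points: 3. Add the point at infinity: total = 4.

#E(F_5) = 4


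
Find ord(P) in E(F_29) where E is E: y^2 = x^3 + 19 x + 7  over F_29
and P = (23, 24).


Compute successive multiples of P until we hit O:
  1P = (23, 24)
  2P = (28, 25)
  3P = (14, 1)
  4P = (15, 19)
  5P = (0, 23)
  6P = (2, 16)
  7P = (5, 16)
  8P = (8, 2)
  ... (continuing to 33P)
  33P = O

ord(P) = 33


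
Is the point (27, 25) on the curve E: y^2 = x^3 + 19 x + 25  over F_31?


Check whether y^2 = x^3 + 19 x + 25 (mod 31) for (x, y) = (27, 25).
LHS: y^2 = 25^2 mod 31 = 5
RHS: x^3 + 19 x + 25 = 27^3 + 19*27 + 25 mod 31 = 9
LHS != RHS

No, not on the curve


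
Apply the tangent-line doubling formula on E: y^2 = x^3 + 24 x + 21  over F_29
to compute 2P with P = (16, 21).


Doubling: s = (3 x1^2 + a) / (2 y1)
s = (3*16^2 + 24) / (2*21) mod 29 = 23
x3 = s^2 - 2 x1 mod 29 = 23^2 - 2*16 = 4
y3 = s (x1 - x3) - y1 mod 29 = 23 * (16 - 4) - 21 = 23

2P = (4, 23)


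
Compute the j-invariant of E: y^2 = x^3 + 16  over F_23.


Delta = -16(4 a^3 + 27 b^2) mod 23 = 15
-1728 * (4 a)^3 = -1728 * (4*0)^3 mod 23 = 0
j = 0 * 15^(-1) mod 23 = 0

j = 0 (mod 23)


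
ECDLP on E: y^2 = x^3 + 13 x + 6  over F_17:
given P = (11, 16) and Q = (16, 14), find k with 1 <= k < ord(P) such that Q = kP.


Enumerate multiples of P until we hit Q = (16, 14):
  1P = (11, 16)
  2P = (13, 3)
  3P = (14, 12)
  4P = (7, 7)
  5P = (3, 2)
  6P = (5, 3)
  7P = (9, 11)
  8P = (16, 14)
Match found at i = 8.

k = 8


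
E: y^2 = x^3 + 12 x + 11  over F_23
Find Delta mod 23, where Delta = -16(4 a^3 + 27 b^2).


4 a^3 + 27 b^2 = 4*12^3 + 27*11^2 = 6912 + 3267 = 10179
Delta = -16 * (10179) = -162864
Delta mod 23 = 22

Delta = 22 (mod 23)


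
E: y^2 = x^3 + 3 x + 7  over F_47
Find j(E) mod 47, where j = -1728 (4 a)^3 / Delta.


Delta = -16(4 a^3 + 27 b^2) mod 47 = 40
-1728 * (4 a)^3 = -1728 * (4*3)^3 mod 47 = 20
j = 20 * 40^(-1) mod 47 = 24

j = 24 (mod 47)


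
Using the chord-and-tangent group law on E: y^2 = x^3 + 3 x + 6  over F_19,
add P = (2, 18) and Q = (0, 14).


P != Q, so use the chord formula.
s = (y2 - y1) / (x2 - x1) = (15) / (17) mod 19 = 2
x3 = s^2 - x1 - x2 mod 19 = 2^2 - 2 - 0 = 2
y3 = s (x1 - x3) - y1 mod 19 = 2 * (2 - 2) - 18 = 1

P + Q = (2, 1)


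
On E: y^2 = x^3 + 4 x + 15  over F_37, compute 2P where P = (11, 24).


Doubling: s = (3 x1^2 + a) / (2 y1)
s = (3*11^2 + 4) / (2*24) mod 37 = 30
x3 = s^2 - 2 x1 mod 37 = 30^2 - 2*11 = 27
y3 = s (x1 - x3) - y1 mod 37 = 30 * (11 - 27) - 24 = 14

2P = (27, 14)


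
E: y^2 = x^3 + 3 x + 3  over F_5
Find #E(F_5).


For each x in F_5, count y with y^2 = x^3 + 3 x + 3 mod 5:
  x = 3: RHS = 4, y in [2, 3]  -> 2 point(s)
  x = 4: RHS = 4, y in [2, 3]  -> 2 point(s)
Affine points: 4. Add the point at infinity: total = 5.

#E(F_5) = 5


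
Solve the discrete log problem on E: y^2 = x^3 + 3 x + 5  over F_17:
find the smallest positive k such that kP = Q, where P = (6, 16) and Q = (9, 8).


Enumerate multiples of P until we hit Q = (9, 8):
  1P = (6, 16)
  2P = (4, 9)
  3P = (15, 12)
  4P = (9, 8)
Match found at i = 4.

k = 4


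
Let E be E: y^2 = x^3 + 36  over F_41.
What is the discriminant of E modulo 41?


4 a^3 + 27 b^2 = 4*0^3 + 27*36^2 = 0 + 34992 = 34992
Delta = -16 * (34992) = -559872
Delta mod 41 = 24

Delta = 24 (mod 41)


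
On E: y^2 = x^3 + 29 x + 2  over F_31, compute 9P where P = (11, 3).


k = 9 = 1001_2 (binary, LSB first: 1001)
Double-and-add from P = (11, 3):
  bit 0 = 1: acc = O + (11, 3) = (11, 3)
  bit 1 = 0: acc unchanged = (11, 3)
  bit 2 = 0: acc unchanged = (11, 3)
  bit 3 = 1: acc = (11, 3) + (17, 13) = (23, 8)

9P = (23, 8)


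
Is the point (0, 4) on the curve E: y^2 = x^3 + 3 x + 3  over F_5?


Check whether y^2 = x^3 + 3 x + 3 (mod 5) for (x, y) = (0, 4).
LHS: y^2 = 4^2 mod 5 = 1
RHS: x^3 + 3 x + 3 = 0^3 + 3*0 + 3 mod 5 = 3
LHS != RHS

No, not on the curve


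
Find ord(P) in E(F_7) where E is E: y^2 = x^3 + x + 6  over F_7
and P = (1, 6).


Compute successive multiples of P until we hit O:
  1P = (1, 6)
  2P = (2, 3)
  3P = (6, 2)
  4P = (4, 2)
  5P = (3, 6)
  6P = (3, 1)
  7P = (4, 5)
  8P = (6, 5)
  ... (continuing to 11P)
  11P = O

ord(P) = 11


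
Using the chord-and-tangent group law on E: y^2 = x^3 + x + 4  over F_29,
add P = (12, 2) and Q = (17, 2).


P != Q, so use the chord formula.
s = (y2 - y1) / (x2 - x1) = (0) / (5) mod 29 = 0
x3 = s^2 - x1 - x2 mod 29 = 0^2 - 12 - 17 = 0
y3 = s (x1 - x3) - y1 mod 29 = 0 * (12 - 0) - 2 = 27

P + Q = (0, 27)


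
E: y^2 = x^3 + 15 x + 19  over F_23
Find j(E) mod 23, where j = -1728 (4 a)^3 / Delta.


Delta = -16(4 a^3 + 27 b^2) mod 23 = 4
-1728 * (4 a)^3 = -1728 * (4*15)^3 mod 23 = 2
j = 2 * 4^(-1) mod 23 = 12

j = 12 (mod 23)


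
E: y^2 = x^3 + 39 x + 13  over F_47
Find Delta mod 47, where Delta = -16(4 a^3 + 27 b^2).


4 a^3 + 27 b^2 = 4*39^3 + 27*13^2 = 237276 + 4563 = 241839
Delta = -16 * (241839) = -3869424
Delta mod 47 = 39

Delta = 39 (mod 47)


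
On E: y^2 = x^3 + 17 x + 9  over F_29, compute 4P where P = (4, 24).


k = 4 = 100_2 (binary, LSB first: 001)
Double-and-add from P = (4, 24):
  bit 0 = 0: acc unchanged = O
  bit 1 = 0: acc unchanged = O
  bit 2 = 1: acc = O + (4, 5) = (4, 5)

4P = (4, 5)


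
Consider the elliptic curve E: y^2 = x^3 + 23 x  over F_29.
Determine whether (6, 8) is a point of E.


Check whether y^2 = x^3 + 23 x + 0 (mod 29) for (x, y) = (6, 8).
LHS: y^2 = 8^2 mod 29 = 6
RHS: x^3 + 23 x + 0 = 6^3 + 23*6 + 0 mod 29 = 6
LHS = RHS

Yes, on the curve


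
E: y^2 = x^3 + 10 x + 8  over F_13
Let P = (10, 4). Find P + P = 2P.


Doubling: s = (3 x1^2 + a) / (2 y1)
s = (3*10^2 + 10) / (2*4) mod 13 = 3
x3 = s^2 - 2 x1 mod 13 = 3^2 - 2*10 = 2
y3 = s (x1 - x3) - y1 mod 13 = 3 * (10 - 2) - 4 = 7

2P = (2, 7)


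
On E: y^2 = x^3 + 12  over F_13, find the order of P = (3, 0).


Compute successive multiples of P until we hit O:
  1P = (3, 0)
  2P = O

ord(P) = 2


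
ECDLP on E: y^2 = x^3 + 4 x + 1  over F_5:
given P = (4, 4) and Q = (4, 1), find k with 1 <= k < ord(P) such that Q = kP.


Enumerate multiples of P until we hit Q = (4, 1):
  1P = (4, 4)
  2P = (3, 0)
  3P = (4, 1)
Match found at i = 3.

k = 3


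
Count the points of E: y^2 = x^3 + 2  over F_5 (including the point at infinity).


For each x in F_5, count y with y^2 = x^3 + 0 x + 2 mod 5:
  x = 2: RHS = 0, y in [0]  -> 1 point(s)
  x = 3: RHS = 4, y in [2, 3]  -> 2 point(s)
  x = 4: RHS = 1, y in [1, 4]  -> 2 point(s)
Affine points: 5. Add the point at infinity: total = 6.

#E(F_5) = 6


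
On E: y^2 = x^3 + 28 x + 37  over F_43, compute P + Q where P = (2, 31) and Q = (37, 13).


P != Q, so use the chord formula.
s = (y2 - y1) / (x2 - x1) = (25) / (35) mod 43 = 13
x3 = s^2 - x1 - x2 mod 43 = 13^2 - 2 - 37 = 1
y3 = s (x1 - x3) - y1 mod 43 = 13 * (2 - 1) - 31 = 25

P + Q = (1, 25)


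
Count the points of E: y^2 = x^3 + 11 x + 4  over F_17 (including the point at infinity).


For each x in F_17, count y with y^2 = x^3 + 11 x + 4 mod 17:
  x = 0: RHS = 4, y in [2, 15]  -> 2 point(s)
  x = 1: RHS = 16, y in [4, 13]  -> 2 point(s)
  x = 2: RHS = 0, y in [0]  -> 1 point(s)
  x = 3: RHS = 13, y in [8, 9]  -> 2 point(s)
  x = 7: RHS = 16, y in [4, 13]  -> 2 point(s)
  x = 8: RHS = 9, y in [3, 14]  -> 2 point(s)
  x = 9: RHS = 16, y in [4, 13]  -> 2 point(s)
  x = 10: RHS = 9, y in [3, 14]  -> 2 point(s)
  x = 13: RHS = 15, y in [7, 10]  -> 2 point(s)
  x = 15: RHS = 8, y in [5, 12]  -> 2 point(s)
  x = 16: RHS = 9, y in [3, 14]  -> 2 point(s)
Affine points: 21. Add the point at infinity: total = 22.

#E(F_17) = 22


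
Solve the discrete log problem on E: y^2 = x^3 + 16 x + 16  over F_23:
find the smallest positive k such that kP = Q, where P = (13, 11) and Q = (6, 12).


Enumerate multiples of P until we hit Q = (6, 12):
  1P = (13, 11)
  2P = (10, 7)
  3P = (12, 21)
  4P = (6, 11)
  5P = (4, 12)
  6P = (8, 14)
  7P = (18, 15)
  8P = (0, 4)
  9P = (19, 7)
  10P = (17, 7)
  11P = (17, 16)
  12P = (19, 16)
  13P = (0, 19)
  14P = (18, 8)
  15P = (8, 9)
  16P = (4, 11)
  17P = (6, 12)
Match found at i = 17.

k = 17


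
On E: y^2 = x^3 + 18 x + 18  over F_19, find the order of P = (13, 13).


Compute successive multiples of P until we hit O:
  1P = (13, 13)
  2P = (13, 6)
  3P = O

ord(P) = 3


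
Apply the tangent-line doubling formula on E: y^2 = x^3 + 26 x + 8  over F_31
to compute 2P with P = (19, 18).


Doubling: s = (3 x1^2 + a) / (2 y1)
s = (3*19^2 + 26) / (2*18) mod 31 = 11
x3 = s^2 - 2 x1 mod 31 = 11^2 - 2*19 = 21
y3 = s (x1 - x3) - y1 mod 31 = 11 * (19 - 21) - 18 = 22

2P = (21, 22)


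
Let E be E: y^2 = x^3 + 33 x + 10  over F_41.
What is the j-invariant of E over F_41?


Delta = -16(4 a^3 + 27 b^2) mod 41 = 23
-1728 * (4 a)^3 = -1728 * (4*33)^3 mod 41 = 13
j = 13 * 23^(-1) mod 41 = 38

j = 38 (mod 41)


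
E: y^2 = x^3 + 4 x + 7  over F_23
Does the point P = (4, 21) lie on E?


Check whether y^2 = x^3 + 4 x + 7 (mod 23) for (x, y) = (4, 21).
LHS: y^2 = 21^2 mod 23 = 4
RHS: x^3 + 4 x + 7 = 4^3 + 4*4 + 7 mod 23 = 18
LHS != RHS

No, not on the curve


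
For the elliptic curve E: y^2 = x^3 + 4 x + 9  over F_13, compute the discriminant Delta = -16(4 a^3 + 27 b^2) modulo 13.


4 a^3 + 27 b^2 = 4*4^3 + 27*9^2 = 256 + 2187 = 2443
Delta = -16 * (2443) = -39088
Delta mod 13 = 3

Delta = 3 (mod 13)


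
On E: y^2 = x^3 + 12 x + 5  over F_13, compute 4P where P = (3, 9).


k = 4 = 100_2 (binary, LSB first: 001)
Double-and-add from P = (3, 9):
  bit 0 = 0: acc unchanged = O
  bit 1 = 0: acc unchanged = O
  bit 2 = 1: acc = O + (3, 4) = (3, 4)

4P = (3, 4)


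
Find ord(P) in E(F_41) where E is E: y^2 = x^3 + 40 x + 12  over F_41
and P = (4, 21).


Compute successive multiples of P until we hit O:
  1P = (4, 21)
  2P = (28, 40)
  3P = (5, 38)
  4P = (34, 2)
  5P = (7, 26)
  6P = (10, 10)
  7P = (11, 26)
  8P = (24, 35)
  ... (continuing to 42P)
  42P = O

ord(P) = 42


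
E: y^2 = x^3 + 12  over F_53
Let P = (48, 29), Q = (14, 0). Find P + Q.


P != Q, so use the chord formula.
s = (y2 - y1) / (x2 - x1) = (24) / (19) mod 53 = 18
x3 = s^2 - x1 - x2 mod 53 = 18^2 - 48 - 14 = 50
y3 = s (x1 - x3) - y1 mod 53 = 18 * (48 - 50) - 29 = 41

P + Q = (50, 41)


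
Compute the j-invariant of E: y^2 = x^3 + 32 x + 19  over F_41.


Delta = -16(4 a^3 + 27 b^2) mod 41 = 10
-1728 * (4 a)^3 = -1728 * (4*32)^3 mod 41 = 29
j = 29 * 10^(-1) mod 41 = 7

j = 7 (mod 41)


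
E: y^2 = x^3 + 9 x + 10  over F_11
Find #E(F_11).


For each x in F_11, count y with y^2 = x^3 + 9 x + 10 mod 11:
  x = 1: RHS = 9, y in [3, 8]  -> 2 point(s)
  x = 2: RHS = 3, y in [5, 6]  -> 2 point(s)
  x = 3: RHS = 9, y in [3, 8]  -> 2 point(s)
  x = 4: RHS = 0, y in [0]  -> 1 point(s)
  x = 5: RHS = 4, y in [2, 9]  -> 2 point(s)
  x = 6: RHS = 5, y in [4, 7]  -> 2 point(s)
  x = 7: RHS = 9, y in [3, 8]  -> 2 point(s)
  x = 8: RHS = 0, y in [0]  -> 1 point(s)
  x = 10: RHS = 0, y in [0]  -> 1 point(s)
Affine points: 15. Add the point at infinity: total = 16.

#E(F_11) = 16


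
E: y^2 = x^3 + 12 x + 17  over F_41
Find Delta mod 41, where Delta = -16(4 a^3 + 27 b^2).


4 a^3 + 27 b^2 = 4*12^3 + 27*17^2 = 6912 + 7803 = 14715
Delta = -16 * (14715) = -235440
Delta mod 41 = 23

Delta = 23 (mod 41)


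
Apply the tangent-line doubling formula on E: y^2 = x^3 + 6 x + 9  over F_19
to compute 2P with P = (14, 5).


Doubling: s = (3 x1^2 + a) / (2 y1)
s = (3*14^2 + 6) / (2*5) mod 19 = 10
x3 = s^2 - 2 x1 mod 19 = 10^2 - 2*14 = 15
y3 = s (x1 - x3) - y1 mod 19 = 10 * (14 - 15) - 5 = 4

2P = (15, 4)


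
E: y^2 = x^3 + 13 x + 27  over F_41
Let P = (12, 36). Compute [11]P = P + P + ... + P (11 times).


k = 11 = 1011_2 (binary, LSB first: 1101)
Double-and-add from P = (12, 36):
  bit 0 = 1: acc = O + (12, 36) = (12, 36)
  bit 1 = 1: acc = (12, 36) + (19, 9) = (14, 1)
  bit 2 = 0: acc unchanged = (14, 1)
  bit 3 = 1: acc = (14, 1) + (2, 15) = (7, 25)

11P = (7, 25)


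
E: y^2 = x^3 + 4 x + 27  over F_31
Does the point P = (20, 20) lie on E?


Check whether y^2 = x^3 + 4 x + 27 (mod 31) for (x, y) = (20, 20).
LHS: y^2 = 20^2 mod 31 = 28
RHS: x^3 + 4 x + 27 = 20^3 + 4*20 + 27 mod 31 = 16
LHS != RHS

No, not on the curve


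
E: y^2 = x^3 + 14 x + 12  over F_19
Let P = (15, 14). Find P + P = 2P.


Doubling: s = (3 x1^2 + a) / (2 y1)
s = (3*15^2 + 14) / (2*14) mod 19 = 9
x3 = s^2 - 2 x1 mod 19 = 9^2 - 2*15 = 13
y3 = s (x1 - x3) - y1 mod 19 = 9 * (15 - 13) - 14 = 4

2P = (13, 4)


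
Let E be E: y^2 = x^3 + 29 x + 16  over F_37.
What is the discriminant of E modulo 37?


4 a^3 + 27 b^2 = 4*29^3 + 27*16^2 = 97556 + 6912 = 104468
Delta = -16 * (104468) = -1671488
Delta mod 37 = 24

Delta = 24 (mod 37)
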